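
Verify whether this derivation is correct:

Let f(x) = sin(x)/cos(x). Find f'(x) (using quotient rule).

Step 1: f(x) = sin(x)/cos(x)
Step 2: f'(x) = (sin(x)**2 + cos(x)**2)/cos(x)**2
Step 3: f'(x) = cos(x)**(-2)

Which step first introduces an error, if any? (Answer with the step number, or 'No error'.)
No error

All steps in this derivation are correct.
The final answer f'(x) = cos(x)**(-2) is valid.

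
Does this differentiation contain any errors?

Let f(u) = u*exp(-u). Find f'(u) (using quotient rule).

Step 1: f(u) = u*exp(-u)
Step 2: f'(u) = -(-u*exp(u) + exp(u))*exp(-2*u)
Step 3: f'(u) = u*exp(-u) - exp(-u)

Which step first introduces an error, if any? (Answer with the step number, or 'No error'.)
Step 2

Step 2 is incorrect due to a sign flip.
The step shows: -(-u*exp(u) + exp(u))*exp(-2*u)
The correct value should be: (-u*exp(u) + exp(u))*exp(-2*u)

Explanation: The sign of the whole expression was flipped: the term (-u*exp(u) + exp(u))*exp(-2*u) was incorrectly written as -(-u*exp(u) + exp(u))*exp(-2*u)
The later steps are derived from this incorrect expression, so the error originates in Step 2.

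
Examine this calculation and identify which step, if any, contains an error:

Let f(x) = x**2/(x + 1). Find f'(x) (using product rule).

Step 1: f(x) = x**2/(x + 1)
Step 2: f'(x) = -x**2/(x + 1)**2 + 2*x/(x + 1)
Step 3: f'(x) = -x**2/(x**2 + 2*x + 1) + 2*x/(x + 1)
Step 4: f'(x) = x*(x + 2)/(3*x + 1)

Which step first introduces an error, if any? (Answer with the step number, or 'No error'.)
Step 4

Step 4 is incorrect due to a wrong exponent.
The step shows: x*(x + 2)/(3*x + 1)
The correct value should be: x*(x + 2)/(x**2 + 2*x + 1)

Explanation: The exponent 2 on x was incorrectly written as 1: the term x*(x + 2)/(x**2 + 2*x + 1) was incorrectly written as x*(x + 2)/(3*x + 1)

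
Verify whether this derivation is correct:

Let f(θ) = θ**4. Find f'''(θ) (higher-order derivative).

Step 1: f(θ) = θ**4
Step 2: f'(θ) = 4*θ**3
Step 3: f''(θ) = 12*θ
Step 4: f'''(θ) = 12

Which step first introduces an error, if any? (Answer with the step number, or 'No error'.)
Step 3

Step 3 is incorrect due to a wrong exponent.
The step shows: 12*θ
The correct value should be: 12*θ**2

Explanation: The exponent 2 on θ was incorrectly written as 1: the term 12*θ**2 was incorrectly written as 12*θ
The later steps are derived from this incorrect expression, so the error originates in Step 3.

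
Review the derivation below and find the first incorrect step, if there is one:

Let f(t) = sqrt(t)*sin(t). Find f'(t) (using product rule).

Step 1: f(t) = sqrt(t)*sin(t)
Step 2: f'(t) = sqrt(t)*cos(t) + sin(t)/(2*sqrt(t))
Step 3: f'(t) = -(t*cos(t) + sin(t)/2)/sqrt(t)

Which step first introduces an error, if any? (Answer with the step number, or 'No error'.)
Step 3

Step 3 is incorrect due to a sign flip.
The step shows: -(t*cos(t) + sin(t)/2)/sqrt(t)
The correct value should be: (t*cos(t) + sin(t)/2)/sqrt(t)

Explanation: The sign of the whole expression was flipped: the term (t*cos(t) + sin(t)/2)/sqrt(t) was incorrectly written as -(t*cos(t) + sin(t)/2)/sqrt(t)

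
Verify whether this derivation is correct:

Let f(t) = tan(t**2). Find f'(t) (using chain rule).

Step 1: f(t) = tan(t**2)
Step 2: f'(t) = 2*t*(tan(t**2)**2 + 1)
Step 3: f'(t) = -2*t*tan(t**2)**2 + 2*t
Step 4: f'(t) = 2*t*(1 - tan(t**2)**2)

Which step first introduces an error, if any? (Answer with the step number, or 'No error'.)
Step 3

Step 3 is incorrect due to a sign flip.
The step shows: -2*t*tan(t**2)**2 + 2*t
The correct value should be: 2*t*tan(t**2)**2 + 2*t

Explanation: The sign of one term was flipped: the term 2*t*tan(t**2)**2 was incorrectly written as -2*t*tan(t**2)**2
The later steps are derived from this incorrect expression, so the error originates in Step 3.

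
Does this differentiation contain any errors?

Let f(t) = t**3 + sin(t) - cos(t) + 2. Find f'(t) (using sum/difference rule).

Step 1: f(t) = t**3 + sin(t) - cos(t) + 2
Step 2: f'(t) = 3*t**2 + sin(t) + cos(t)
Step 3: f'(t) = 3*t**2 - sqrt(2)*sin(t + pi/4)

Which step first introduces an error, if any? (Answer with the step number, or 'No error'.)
Step 3

Step 3 is incorrect due to a sign flip.
The step shows: 3*t**2 - sqrt(2)*sin(t + pi/4)
The correct value should be: 3*t**2 + sqrt(2)*sin(t + pi/4)

Explanation: The sign of one term was flipped: the term sqrt(2)*sin(t + pi/4) was incorrectly written as -sqrt(2)*sin(t + pi/4)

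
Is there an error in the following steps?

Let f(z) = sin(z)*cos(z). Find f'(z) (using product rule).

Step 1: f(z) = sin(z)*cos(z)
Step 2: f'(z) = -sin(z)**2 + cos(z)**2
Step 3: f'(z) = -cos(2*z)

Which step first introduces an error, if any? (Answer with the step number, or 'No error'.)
Step 3

Step 3 is incorrect due to a sign flip.
The step shows: -cos(2*z)
The correct value should be: cos(2*z)

Explanation: The sign of the whole expression was flipped: the term cos(2*z) was incorrectly written as -cos(2*z)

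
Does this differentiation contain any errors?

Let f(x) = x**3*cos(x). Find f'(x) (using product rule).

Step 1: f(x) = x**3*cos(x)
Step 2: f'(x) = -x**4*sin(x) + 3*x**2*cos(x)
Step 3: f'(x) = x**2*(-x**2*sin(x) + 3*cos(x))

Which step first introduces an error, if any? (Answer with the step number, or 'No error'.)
Step 2

Step 2 is incorrect due to a wrong exponent.
The step shows: -x**4*sin(x) + 3*x**2*cos(x)
The correct value should be: -x**3*sin(x) + 3*x**2*cos(x)

Explanation: The exponent 3 on x was incorrectly written as 4: the term -x**3*sin(x) was incorrectly written as -x**4*sin(x)
The later steps are derived from this incorrect expression, so the error originates in Step 2.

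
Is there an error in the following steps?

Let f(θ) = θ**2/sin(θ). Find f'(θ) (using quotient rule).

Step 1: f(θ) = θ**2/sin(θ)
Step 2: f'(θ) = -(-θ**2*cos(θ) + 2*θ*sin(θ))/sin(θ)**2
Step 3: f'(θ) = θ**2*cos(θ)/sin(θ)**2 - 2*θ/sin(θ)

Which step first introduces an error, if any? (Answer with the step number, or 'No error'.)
Step 2

Step 2 is incorrect due to a sign flip.
The step shows: -(-θ**2*cos(θ) + 2*θ*sin(θ))/sin(θ)**2
The correct value should be: (-θ**2*cos(θ) + 2*θ*sin(θ))/sin(θ)**2

Explanation: The sign of the whole expression was flipped: the term (-θ**2*cos(θ) + 2*θ*sin(θ))/sin(θ)**2 was incorrectly written as -(-θ**2*cos(θ) + 2*θ*sin(θ))/sin(θ)**2
The later steps are derived from this incorrect expression, so the error originates in Step 2.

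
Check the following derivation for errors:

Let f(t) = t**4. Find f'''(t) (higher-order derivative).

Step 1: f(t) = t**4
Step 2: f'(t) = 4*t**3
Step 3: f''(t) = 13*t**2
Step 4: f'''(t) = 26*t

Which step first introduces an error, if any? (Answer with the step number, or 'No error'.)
Step 3

Step 3 is incorrect due to a wrong coefficient.
The step shows: 13*t**2
The correct value should be: 12*t**2

Explanation: The coefficient 12 was incorrectly written as 13: the term 12*t**2 was incorrectly written as 13*t**2
The later steps are derived from this incorrect expression, so the error originates in Step 3.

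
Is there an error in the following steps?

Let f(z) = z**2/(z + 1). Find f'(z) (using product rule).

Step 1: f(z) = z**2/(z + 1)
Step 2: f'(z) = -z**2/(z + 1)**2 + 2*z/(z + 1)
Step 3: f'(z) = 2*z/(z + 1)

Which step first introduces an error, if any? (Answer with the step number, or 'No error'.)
Step 3

Step 3 is incorrect due to a dropped term.
The step shows: 2*z/(z + 1)
The correct value should be: -z**2/(z**2 + 2*z + 1) + 2*z/(z + 1)

Explanation: A term was dropped: the term -z**2/(z**2 + 2*z + 1) was incorrectly omitted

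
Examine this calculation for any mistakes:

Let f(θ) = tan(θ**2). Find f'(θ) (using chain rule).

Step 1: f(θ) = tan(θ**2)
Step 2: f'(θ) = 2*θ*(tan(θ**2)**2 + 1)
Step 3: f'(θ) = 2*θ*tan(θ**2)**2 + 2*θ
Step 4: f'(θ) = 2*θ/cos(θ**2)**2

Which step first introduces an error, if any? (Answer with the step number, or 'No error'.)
No error

All steps in this derivation are correct.
The final answer f'(θ) = 2*θ/cos(θ**2)**2 is valid.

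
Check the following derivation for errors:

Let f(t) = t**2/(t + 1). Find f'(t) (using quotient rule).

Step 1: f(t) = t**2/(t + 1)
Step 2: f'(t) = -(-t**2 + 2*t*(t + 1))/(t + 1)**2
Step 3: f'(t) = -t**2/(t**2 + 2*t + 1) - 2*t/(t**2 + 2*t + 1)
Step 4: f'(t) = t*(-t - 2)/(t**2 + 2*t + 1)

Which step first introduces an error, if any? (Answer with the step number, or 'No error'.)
Step 2

Step 2 is incorrect due to a sign flip.
The step shows: -(-t**2 + 2*t*(t + 1))/(t + 1)**2
The correct value should be: (-t**2 + 2*t*(t + 1))/(t + 1)**2

Explanation: The sign of the whole expression was flipped: the term (-t**2 + 2*t*(t + 1))/(t + 1)**2 was incorrectly written as -(-t**2 + 2*t*(t + 1))/(t + 1)**2
The later steps are derived from this incorrect expression, so the error originates in Step 2.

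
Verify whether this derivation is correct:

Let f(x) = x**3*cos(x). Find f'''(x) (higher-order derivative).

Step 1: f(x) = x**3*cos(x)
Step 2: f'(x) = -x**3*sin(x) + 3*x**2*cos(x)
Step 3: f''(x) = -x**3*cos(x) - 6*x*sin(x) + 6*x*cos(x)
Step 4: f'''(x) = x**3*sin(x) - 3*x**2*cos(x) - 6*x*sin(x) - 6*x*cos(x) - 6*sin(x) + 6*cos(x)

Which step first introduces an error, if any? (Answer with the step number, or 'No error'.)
Step 3

Step 3 is incorrect due to a wrong exponent.
The step shows: -x**3*cos(x) - 6*x*sin(x) + 6*x*cos(x)
The correct value should be: -x**3*cos(x) - 6*x**2*sin(x) + 6*x*cos(x)

Explanation: The exponent 2 on x was incorrectly written as 1: the term -6*x**2*sin(x) was incorrectly written as -6*x*sin(x)
The later steps are derived from this incorrect expression, so the error originates in Step 3.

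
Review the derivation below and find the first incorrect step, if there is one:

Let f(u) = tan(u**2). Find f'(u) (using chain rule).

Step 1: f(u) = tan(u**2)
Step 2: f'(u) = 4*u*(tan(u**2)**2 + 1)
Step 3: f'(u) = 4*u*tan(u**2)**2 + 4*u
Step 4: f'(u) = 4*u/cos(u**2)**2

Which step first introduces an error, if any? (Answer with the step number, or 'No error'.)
Step 2

Step 2 is incorrect due to a wrong coefficient.
The step shows: 4*u*(tan(u**2)**2 + 1)
The correct value should be: 2*u*(tan(u**2)**2 + 1)

Explanation: The coefficient 2 was incorrectly written as 4: the term 2*u*(tan(u**2)**2 + 1) was incorrectly written as 4*u*(tan(u**2)**2 + 1)
The later steps are derived from this incorrect expression, so the error originates in Step 2.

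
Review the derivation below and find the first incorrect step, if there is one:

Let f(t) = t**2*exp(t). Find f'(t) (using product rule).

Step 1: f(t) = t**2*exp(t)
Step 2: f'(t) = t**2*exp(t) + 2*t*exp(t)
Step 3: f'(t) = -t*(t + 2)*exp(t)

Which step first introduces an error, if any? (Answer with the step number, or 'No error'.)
Step 3

Step 3 is incorrect due to a sign flip.
The step shows: -t*(t + 2)*exp(t)
The correct value should be: t*(t + 2)*exp(t)

Explanation: The sign of the whole expression was flipped: the term t*(t + 2)*exp(t) was incorrectly written as -t*(t + 2)*exp(t)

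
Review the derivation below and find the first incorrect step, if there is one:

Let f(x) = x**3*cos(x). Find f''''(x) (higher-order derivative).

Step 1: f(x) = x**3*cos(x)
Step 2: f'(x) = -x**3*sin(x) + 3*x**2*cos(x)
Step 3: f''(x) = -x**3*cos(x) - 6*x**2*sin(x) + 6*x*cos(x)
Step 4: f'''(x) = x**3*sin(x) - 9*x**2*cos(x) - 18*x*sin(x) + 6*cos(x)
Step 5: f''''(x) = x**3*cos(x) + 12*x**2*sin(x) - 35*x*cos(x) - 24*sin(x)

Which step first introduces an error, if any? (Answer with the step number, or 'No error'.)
Step 5

Step 5 is incorrect due to a wrong coefficient.
The step shows: x**3*cos(x) + 12*x**2*sin(x) - 35*x*cos(x) - 24*sin(x)
The correct value should be: x**3*cos(x) + 12*x**2*sin(x) - 36*x*cos(x) - 24*sin(x)

Explanation: The coefficient -36 was incorrectly written as -35: the term -36*x*cos(x) was incorrectly written as -35*x*cos(x)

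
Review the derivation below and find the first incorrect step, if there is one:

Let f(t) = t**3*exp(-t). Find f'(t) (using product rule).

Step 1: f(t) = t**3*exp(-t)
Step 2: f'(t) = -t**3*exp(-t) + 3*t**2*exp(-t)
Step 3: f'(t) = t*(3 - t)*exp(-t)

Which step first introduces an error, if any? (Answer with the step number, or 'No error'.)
Step 3

Step 3 is incorrect due to a wrong exponent.
The step shows: t*(3 - t)*exp(-t)
The correct value should be: t**2*(3 - t)*exp(-t)

Explanation: The exponent 2 on t was incorrectly written as 1: the term t**2*(3 - t)*exp(-t) was incorrectly written as t*(3 - t)*exp(-t)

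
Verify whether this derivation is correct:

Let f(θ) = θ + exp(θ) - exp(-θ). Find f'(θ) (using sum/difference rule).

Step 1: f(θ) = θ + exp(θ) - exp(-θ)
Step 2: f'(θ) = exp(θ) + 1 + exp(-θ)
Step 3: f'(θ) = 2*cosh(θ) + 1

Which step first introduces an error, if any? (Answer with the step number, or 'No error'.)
No error

All steps in this derivation are correct.
The final answer f'(θ) = 2*cosh(θ) + 1 is valid.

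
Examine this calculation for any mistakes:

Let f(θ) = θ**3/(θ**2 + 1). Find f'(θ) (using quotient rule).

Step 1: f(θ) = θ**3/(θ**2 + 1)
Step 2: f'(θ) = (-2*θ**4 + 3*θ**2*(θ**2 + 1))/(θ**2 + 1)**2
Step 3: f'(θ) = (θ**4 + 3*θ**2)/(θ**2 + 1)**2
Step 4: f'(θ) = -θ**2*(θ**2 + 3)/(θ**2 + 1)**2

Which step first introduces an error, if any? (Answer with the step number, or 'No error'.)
Step 4

Step 4 is incorrect due to a sign flip.
The step shows: -θ**2*(θ**2 + 3)/(θ**2 + 1)**2
The correct value should be: θ**2*(θ**2 + 3)/(θ**2 + 1)**2

Explanation: The sign of the whole expression was flipped: the term θ**2*(θ**2 + 3)/(θ**2 + 1)**2 was incorrectly written as -θ**2*(θ**2 + 3)/(θ**2 + 1)**2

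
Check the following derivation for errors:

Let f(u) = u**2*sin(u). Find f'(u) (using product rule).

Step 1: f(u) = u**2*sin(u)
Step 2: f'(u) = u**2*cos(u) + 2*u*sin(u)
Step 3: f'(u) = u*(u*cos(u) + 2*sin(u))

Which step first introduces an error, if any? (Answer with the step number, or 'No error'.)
No error

All steps in this derivation are correct.
The final answer f'(u) = u*(u*cos(u) + 2*sin(u)) is valid.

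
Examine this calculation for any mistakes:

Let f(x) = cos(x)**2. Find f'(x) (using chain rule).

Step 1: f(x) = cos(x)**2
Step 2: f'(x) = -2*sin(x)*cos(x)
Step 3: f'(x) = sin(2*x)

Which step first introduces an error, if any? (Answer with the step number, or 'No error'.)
Step 3

Step 3 is incorrect due to a sign flip.
The step shows: sin(2*x)
The correct value should be: -sin(2*x)

Explanation: The sign of the whole expression was flipped: the term -sin(2*x) was incorrectly written as sin(2*x)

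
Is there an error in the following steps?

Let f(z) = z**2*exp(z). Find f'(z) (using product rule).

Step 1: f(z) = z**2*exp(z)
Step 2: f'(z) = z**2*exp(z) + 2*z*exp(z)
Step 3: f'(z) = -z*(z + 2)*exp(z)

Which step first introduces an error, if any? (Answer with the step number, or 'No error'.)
Step 3

Step 3 is incorrect due to a sign flip.
The step shows: -z*(z + 2)*exp(z)
The correct value should be: z*(z + 2)*exp(z)

Explanation: The sign of the whole expression was flipped: the term z*(z + 2)*exp(z) was incorrectly written as -z*(z + 2)*exp(z)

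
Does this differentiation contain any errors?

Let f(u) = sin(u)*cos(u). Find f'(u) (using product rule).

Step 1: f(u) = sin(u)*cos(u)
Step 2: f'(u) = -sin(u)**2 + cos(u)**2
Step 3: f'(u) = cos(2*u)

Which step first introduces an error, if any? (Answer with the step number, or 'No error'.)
No error

All steps in this derivation are correct.
The final answer f'(u) = cos(2*u) is valid.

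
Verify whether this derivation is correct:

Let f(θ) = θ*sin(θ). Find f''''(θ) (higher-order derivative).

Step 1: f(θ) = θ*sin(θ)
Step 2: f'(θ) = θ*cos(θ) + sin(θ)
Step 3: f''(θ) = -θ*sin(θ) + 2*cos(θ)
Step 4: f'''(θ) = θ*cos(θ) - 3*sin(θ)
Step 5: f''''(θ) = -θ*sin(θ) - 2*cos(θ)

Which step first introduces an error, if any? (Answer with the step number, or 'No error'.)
Step 4

Step 4 is incorrect due to a sign flip.
The step shows: θ*cos(θ) - 3*sin(θ)
The correct value should be: -θ*cos(θ) - 3*sin(θ)

Explanation: The sign of one term was flipped: the term -θ*cos(θ) was incorrectly written as θ*cos(θ)
The later steps are derived from this incorrect expression, so the error originates in Step 4.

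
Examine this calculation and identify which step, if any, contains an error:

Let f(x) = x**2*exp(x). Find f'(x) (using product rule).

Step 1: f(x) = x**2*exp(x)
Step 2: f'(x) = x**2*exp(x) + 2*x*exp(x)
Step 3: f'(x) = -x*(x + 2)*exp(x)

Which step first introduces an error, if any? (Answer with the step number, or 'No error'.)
Step 3

Step 3 is incorrect due to a sign flip.
The step shows: -x*(x + 2)*exp(x)
The correct value should be: x*(x + 2)*exp(x)

Explanation: The sign of the whole expression was flipped: the term x*(x + 2)*exp(x) was incorrectly written as -x*(x + 2)*exp(x)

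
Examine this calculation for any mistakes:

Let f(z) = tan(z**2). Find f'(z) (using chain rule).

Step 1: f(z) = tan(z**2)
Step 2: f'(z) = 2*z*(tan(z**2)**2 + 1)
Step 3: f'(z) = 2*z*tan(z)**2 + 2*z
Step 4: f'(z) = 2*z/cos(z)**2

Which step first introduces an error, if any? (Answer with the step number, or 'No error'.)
Step 3

Step 3 is incorrect due to a wrong exponent.
The step shows: 2*z*tan(z)**2 + 2*z
The correct value should be: 2*z*tan(z**2)**2 + 2*z

Explanation: The exponent 2 on z was incorrectly written as 1: the term 2*z*tan(z**2)**2 was incorrectly written as 2*z*tan(z)**2
The later steps are derived from this incorrect expression, so the error originates in Step 3.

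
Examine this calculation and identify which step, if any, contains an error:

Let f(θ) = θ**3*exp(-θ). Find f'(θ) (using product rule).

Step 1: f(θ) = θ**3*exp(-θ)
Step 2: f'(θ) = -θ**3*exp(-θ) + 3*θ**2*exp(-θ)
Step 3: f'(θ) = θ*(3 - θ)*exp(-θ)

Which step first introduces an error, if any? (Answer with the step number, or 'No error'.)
Step 3

Step 3 is incorrect due to a wrong exponent.
The step shows: θ*(3 - θ)*exp(-θ)
The correct value should be: θ**2*(3 - θ)*exp(-θ)

Explanation: The exponent 2 on θ was incorrectly written as 1: the term θ**2*(3 - θ)*exp(-θ) was incorrectly written as θ*(3 - θ)*exp(-θ)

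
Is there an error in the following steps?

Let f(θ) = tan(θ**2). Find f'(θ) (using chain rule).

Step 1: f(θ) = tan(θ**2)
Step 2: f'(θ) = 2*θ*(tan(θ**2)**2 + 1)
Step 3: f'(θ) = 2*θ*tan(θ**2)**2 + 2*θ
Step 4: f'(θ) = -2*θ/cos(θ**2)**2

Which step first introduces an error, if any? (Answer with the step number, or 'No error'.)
Step 4

Step 4 is incorrect due to a sign flip.
The step shows: -2*θ/cos(θ**2)**2
The correct value should be: 2*θ/cos(θ**2)**2

Explanation: The sign of the whole expression was flipped: the term 2*θ/cos(θ**2)**2 was incorrectly written as -2*θ/cos(θ**2)**2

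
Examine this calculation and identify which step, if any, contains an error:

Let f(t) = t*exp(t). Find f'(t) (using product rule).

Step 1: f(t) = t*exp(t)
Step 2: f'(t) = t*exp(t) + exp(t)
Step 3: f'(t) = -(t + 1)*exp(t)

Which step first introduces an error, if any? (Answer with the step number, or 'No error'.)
Step 3

Step 3 is incorrect due to a sign flip.
The step shows: -(t + 1)*exp(t)
The correct value should be: (t + 1)*exp(t)

Explanation: The sign of the whole expression was flipped: the term (t + 1)*exp(t) was incorrectly written as -(t + 1)*exp(t)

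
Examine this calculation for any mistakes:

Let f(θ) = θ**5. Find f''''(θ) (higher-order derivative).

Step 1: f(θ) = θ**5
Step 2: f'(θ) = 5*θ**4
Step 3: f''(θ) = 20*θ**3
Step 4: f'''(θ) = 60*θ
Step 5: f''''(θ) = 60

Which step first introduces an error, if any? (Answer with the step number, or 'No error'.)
Step 4

Step 4 is incorrect due to a wrong exponent.
The step shows: 60*θ
The correct value should be: 60*θ**2

Explanation: The exponent 2 on θ was incorrectly written as 1: the term 60*θ**2 was incorrectly written as 60*θ
The later steps are derived from this incorrect expression, so the error originates in Step 4.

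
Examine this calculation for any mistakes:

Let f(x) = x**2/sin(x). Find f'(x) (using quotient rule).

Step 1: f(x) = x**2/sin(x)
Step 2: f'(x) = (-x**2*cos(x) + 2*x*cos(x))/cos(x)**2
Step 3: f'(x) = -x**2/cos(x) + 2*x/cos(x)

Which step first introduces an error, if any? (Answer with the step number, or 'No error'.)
Step 2

Step 2 is incorrect due to a wrong trig function.
The step shows: (-x**2*cos(x) + 2*x*cos(x))/cos(x)**2
The correct value should be: (-x**2*cos(x) + 2*x*sin(x))/sin(x)**2

Explanation: sin(x) was incorrectly written as cos(x): the term (-x**2*cos(x) + 2*x*sin(x))/sin(x)**2 was incorrectly written as (-x**2*cos(x) + 2*x*cos(x))/cos(x)**2
The later steps are derived from this incorrect expression, so the error originates in Step 2.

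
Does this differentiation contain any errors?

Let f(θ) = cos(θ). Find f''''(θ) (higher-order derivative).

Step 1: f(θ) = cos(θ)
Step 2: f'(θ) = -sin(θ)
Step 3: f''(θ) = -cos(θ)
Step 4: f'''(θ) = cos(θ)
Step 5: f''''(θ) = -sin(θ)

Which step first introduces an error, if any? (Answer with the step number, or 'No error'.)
Step 4

Step 4 is incorrect due to a wrong trig function.
The step shows: cos(θ)
The correct value should be: sin(θ)

Explanation: sin(θ) was incorrectly written as cos(θ): the term sin(θ) was incorrectly written as cos(θ)
The later steps are derived from this incorrect expression, so the error originates in Step 4.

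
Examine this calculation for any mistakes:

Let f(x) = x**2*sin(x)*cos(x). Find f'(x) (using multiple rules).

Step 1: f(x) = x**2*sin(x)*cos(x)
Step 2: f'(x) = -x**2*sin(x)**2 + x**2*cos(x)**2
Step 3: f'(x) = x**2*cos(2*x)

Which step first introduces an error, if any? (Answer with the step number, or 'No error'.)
Step 2

Step 2 is incorrect due to a dropped term.
The step shows: -x**2*sin(x)**2 + x**2*cos(x)**2
The correct value should be: -x**2*sin(x)**2 + x**2*cos(x)**2 + 2*x*sin(x)*cos(x)

Explanation: A term was dropped: the term 2*x*sin(x)*cos(x) was incorrectly omitted
The later steps are derived from this incorrect expression, so the error originates in Step 2.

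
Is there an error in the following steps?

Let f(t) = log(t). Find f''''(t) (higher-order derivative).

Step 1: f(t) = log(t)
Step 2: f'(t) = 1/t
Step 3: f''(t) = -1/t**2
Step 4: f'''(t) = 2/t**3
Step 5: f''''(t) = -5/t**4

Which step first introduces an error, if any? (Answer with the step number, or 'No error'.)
Step 5

Step 5 is incorrect due to a wrong coefficient.
The step shows: -5/t**4
The correct value should be: -6/t**4

Explanation: The coefficient -6 was incorrectly written as -5: the term -6/t**4 was incorrectly written as -5/t**4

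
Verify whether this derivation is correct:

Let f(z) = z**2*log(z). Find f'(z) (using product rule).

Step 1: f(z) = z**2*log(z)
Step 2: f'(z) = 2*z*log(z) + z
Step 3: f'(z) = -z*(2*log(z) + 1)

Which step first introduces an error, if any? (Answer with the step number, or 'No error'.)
Step 3

Step 3 is incorrect due to a sign flip.
The step shows: -z*(2*log(z) + 1)
The correct value should be: z*(2*log(z) + 1)

Explanation: The sign of the whole expression was flipped: the term z*(2*log(z) + 1) was incorrectly written as -z*(2*log(z) + 1)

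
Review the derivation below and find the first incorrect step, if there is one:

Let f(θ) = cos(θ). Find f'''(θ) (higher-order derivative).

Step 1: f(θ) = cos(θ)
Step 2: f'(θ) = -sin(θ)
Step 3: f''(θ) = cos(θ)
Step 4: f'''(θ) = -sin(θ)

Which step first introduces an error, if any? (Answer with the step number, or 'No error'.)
Step 3

Step 3 is incorrect due to a sign flip.
The step shows: cos(θ)
The correct value should be: -cos(θ)

Explanation: The sign of the whole expression was flipped: the term -cos(θ) was incorrectly written as cos(θ)
The later steps are derived from this incorrect expression, so the error originates in Step 3.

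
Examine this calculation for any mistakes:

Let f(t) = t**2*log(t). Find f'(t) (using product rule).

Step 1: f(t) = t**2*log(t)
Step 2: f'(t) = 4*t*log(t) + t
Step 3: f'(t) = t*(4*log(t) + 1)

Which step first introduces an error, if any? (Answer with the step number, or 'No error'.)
Step 2

Step 2 is incorrect due to a wrong coefficient.
The step shows: 4*t*log(t) + t
The correct value should be: 2*t*log(t) + t

Explanation: The coefficient 2 was incorrectly written as 4: the term 2*t*log(t) was incorrectly written as 4*t*log(t)
The later steps are derived from this incorrect expression, so the error originates in Step 2.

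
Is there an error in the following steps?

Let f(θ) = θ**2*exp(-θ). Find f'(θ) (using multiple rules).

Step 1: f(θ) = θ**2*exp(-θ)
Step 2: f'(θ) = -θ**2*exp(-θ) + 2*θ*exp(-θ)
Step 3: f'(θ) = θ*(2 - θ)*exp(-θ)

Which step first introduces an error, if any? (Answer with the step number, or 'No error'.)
No error

All steps in this derivation are correct.
The final answer f'(θ) = θ*(2 - θ)*exp(-θ) is valid.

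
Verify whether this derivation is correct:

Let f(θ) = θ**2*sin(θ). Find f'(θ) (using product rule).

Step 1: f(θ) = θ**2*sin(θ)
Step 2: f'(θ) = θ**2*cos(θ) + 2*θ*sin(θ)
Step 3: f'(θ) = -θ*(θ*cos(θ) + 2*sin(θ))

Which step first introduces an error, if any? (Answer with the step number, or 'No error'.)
Step 3

Step 3 is incorrect due to a sign flip.
The step shows: -θ*(θ*cos(θ) + 2*sin(θ))
The correct value should be: θ*(θ*cos(θ) + 2*sin(θ))

Explanation: The sign of the whole expression was flipped: the term θ*(θ*cos(θ) + 2*sin(θ)) was incorrectly written as -θ*(θ*cos(θ) + 2*sin(θ))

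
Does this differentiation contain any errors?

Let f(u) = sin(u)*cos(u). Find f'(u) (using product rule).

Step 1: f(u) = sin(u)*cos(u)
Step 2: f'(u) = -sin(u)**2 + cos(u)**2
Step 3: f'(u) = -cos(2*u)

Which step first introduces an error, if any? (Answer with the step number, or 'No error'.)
Step 3

Step 3 is incorrect due to a sign flip.
The step shows: -cos(2*u)
The correct value should be: cos(2*u)

Explanation: The sign of the whole expression was flipped: the term cos(2*u) was incorrectly written as -cos(2*u)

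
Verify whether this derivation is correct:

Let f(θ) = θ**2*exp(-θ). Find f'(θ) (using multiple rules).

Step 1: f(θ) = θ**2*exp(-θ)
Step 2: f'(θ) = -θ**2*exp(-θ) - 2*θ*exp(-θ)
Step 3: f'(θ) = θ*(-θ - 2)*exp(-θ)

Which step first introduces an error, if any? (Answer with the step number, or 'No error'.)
Step 2

Step 2 is incorrect due to a sign flip.
The step shows: -θ**2*exp(-θ) - 2*θ*exp(-θ)
The correct value should be: -θ**2*exp(-θ) + 2*θ*exp(-θ)

Explanation: The sign of one term was flipped: the term 2*θ*exp(-θ) was incorrectly written as -2*θ*exp(-θ)
The later steps are derived from this incorrect expression, so the error originates in Step 2.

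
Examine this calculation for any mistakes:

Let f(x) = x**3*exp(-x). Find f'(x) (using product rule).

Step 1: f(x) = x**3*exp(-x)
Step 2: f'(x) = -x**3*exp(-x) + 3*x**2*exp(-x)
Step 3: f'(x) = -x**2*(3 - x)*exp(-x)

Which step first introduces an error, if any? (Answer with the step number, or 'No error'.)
Step 3

Step 3 is incorrect due to a sign flip.
The step shows: -x**2*(3 - x)*exp(-x)
The correct value should be: x**2*(3 - x)*exp(-x)

Explanation: The sign of the whole expression was flipped: the term x**2*(3 - x)*exp(-x) was incorrectly written as -x**2*(3 - x)*exp(-x)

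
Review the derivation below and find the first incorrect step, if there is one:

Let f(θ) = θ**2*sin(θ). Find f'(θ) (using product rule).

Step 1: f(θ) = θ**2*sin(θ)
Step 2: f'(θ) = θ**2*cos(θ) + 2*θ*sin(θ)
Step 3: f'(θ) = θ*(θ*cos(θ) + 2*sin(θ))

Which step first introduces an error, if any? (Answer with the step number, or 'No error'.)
No error

All steps in this derivation are correct.
The final answer f'(θ) = θ*(θ*cos(θ) + 2*sin(θ)) is valid.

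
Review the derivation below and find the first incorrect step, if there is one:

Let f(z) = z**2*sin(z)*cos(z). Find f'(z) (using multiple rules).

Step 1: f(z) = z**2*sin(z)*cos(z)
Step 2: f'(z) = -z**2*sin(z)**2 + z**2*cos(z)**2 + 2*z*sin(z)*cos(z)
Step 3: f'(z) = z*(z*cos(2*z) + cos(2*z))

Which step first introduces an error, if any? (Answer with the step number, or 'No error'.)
Step 3

Step 3 is incorrect due to a wrong trig function.
The step shows: z*(z*cos(2*z) + cos(2*z))
The correct value should be: z*(z*cos(2*z) + sin(2*z))

Explanation: sin(2*z) was incorrectly written as cos(2*z): the term z*(z*cos(2*z) + sin(2*z)) was incorrectly written as z*(z*cos(2*z) + cos(2*z))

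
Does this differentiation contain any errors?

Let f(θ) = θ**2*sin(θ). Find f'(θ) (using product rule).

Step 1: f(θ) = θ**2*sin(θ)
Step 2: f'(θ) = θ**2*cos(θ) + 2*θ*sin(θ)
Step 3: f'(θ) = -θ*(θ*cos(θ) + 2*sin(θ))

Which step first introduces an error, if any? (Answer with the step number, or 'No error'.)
Step 3

Step 3 is incorrect due to a sign flip.
The step shows: -θ*(θ*cos(θ) + 2*sin(θ))
The correct value should be: θ*(θ*cos(θ) + 2*sin(θ))

Explanation: The sign of the whole expression was flipped: the term θ*(θ*cos(θ) + 2*sin(θ)) was incorrectly written as -θ*(θ*cos(θ) + 2*sin(θ))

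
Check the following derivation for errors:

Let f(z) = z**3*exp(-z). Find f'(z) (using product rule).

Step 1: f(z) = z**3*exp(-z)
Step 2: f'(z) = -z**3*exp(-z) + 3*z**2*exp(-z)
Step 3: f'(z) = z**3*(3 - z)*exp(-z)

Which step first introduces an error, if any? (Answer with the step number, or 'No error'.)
Step 3

Step 3 is incorrect due to a wrong exponent.
The step shows: z**3*(3 - z)*exp(-z)
The correct value should be: z**2*(3 - z)*exp(-z)

Explanation: The exponent 2 on z was incorrectly written as 3: the term z**2*(3 - z)*exp(-z) was incorrectly written as z**3*(3 - z)*exp(-z)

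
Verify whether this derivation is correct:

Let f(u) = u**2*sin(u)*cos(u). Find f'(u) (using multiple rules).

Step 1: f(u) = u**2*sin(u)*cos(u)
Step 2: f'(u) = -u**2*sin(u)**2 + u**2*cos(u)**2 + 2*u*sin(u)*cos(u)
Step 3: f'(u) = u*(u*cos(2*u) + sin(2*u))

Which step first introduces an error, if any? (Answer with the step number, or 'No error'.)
No error

All steps in this derivation are correct.
The final answer f'(u) = u*(u*cos(2*u) + sin(2*u)) is valid.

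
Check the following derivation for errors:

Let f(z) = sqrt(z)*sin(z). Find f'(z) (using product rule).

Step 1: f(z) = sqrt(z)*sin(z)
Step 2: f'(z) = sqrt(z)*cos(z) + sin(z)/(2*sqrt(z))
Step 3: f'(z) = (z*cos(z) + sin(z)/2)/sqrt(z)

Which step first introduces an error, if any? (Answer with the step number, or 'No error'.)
No error

All steps in this derivation are correct.
The final answer f'(z) = (z*cos(z) + sin(z)/2)/sqrt(z) is valid.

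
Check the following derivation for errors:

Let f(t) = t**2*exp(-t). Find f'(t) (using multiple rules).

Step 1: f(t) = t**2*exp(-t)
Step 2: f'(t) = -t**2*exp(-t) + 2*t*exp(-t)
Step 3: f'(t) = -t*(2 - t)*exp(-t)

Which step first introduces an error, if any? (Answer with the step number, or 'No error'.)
Step 3

Step 3 is incorrect due to a sign flip.
The step shows: -t*(2 - t)*exp(-t)
The correct value should be: t*(2 - t)*exp(-t)

Explanation: The sign of the whole expression was flipped: the term t*(2 - t)*exp(-t) was incorrectly written as -t*(2 - t)*exp(-t)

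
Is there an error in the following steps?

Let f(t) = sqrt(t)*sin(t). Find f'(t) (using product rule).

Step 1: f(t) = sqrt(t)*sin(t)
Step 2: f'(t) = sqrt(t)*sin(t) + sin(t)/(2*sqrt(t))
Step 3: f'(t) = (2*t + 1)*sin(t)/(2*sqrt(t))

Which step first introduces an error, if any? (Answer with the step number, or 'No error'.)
Step 2

Step 2 is incorrect due to a wrong trig function.
The step shows: sqrt(t)*sin(t) + sin(t)/(2*sqrt(t))
The correct value should be: sqrt(t)*cos(t) + sin(t)/(2*sqrt(t))

Explanation: cos(t) was incorrectly written as sin(t): the term sqrt(t)*cos(t) was incorrectly written as sqrt(t)*sin(t)
The later steps are derived from this incorrect expression, so the error originates in Step 2.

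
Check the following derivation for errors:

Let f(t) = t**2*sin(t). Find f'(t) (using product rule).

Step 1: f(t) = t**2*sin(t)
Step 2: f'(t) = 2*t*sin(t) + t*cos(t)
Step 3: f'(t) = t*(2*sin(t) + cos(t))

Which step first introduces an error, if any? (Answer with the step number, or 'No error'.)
Step 2

Step 2 is incorrect due to a wrong exponent.
The step shows: 2*t*sin(t) + t*cos(t)
The correct value should be: t**2*cos(t) + 2*t*sin(t)

Explanation: The exponent 2 on t was incorrectly written as 1: the term t**2*cos(t) was incorrectly written as t*cos(t)
The later steps are derived from this incorrect expression, so the error originates in Step 2.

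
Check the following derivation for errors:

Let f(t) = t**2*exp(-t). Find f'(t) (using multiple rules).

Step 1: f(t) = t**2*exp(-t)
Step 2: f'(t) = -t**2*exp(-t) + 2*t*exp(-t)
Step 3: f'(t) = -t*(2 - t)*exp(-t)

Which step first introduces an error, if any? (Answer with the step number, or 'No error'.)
Step 3

Step 3 is incorrect due to a sign flip.
The step shows: -t*(2 - t)*exp(-t)
The correct value should be: t*(2 - t)*exp(-t)

Explanation: The sign of the whole expression was flipped: the term t*(2 - t)*exp(-t) was incorrectly written as -t*(2 - t)*exp(-t)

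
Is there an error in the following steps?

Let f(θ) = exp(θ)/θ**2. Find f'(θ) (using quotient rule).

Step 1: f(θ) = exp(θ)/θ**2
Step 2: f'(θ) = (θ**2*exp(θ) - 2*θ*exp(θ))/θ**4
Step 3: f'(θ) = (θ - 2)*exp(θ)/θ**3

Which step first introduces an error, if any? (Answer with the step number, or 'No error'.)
No error

All steps in this derivation are correct.
The final answer f'(θ) = (θ - 2)*exp(θ)/θ**3 is valid.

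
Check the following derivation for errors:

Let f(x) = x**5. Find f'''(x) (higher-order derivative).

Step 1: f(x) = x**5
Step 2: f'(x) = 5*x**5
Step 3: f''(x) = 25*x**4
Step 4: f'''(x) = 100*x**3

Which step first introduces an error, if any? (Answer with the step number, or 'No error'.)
Step 2

Step 2 is incorrect due to a wrong exponent.
The step shows: 5*x**5
The correct value should be: 5*x**4

Explanation: The exponent 4 on x was incorrectly written as 5: the term 5*x**4 was incorrectly written as 5*x**5
The later steps are derived from this incorrect expression, so the error originates in Step 2.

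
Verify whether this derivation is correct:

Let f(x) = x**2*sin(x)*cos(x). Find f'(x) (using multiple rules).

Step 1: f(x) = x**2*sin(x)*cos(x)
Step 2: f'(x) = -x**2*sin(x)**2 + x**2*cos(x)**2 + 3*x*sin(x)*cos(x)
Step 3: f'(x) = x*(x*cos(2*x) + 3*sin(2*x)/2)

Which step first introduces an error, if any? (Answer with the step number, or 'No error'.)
Step 2

Step 2 is incorrect due to a wrong coefficient.
The step shows: -x**2*sin(x)**2 + x**2*cos(x)**2 + 3*x*sin(x)*cos(x)
The correct value should be: -x**2*sin(x)**2 + x**2*cos(x)**2 + 2*x*sin(x)*cos(x)

Explanation: The coefficient 2 was incorrectly written as 3: the term 2*x*sin(x)*cos(x) was incorrectly written as 3*x*sin(x)*cos(x)
The later steps are derived from this incorrect expression, so the error originates in Step 2.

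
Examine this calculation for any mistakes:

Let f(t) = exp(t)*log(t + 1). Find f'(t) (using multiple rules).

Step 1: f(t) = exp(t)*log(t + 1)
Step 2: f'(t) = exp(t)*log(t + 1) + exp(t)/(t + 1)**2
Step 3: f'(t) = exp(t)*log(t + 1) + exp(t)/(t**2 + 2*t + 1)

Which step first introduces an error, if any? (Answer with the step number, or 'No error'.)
Step 2

Step 2 is incorrect due to a wrong exponent.
The step shows: exp(t)*log(t + 1) + exp(t)/(t + 1)**2
The correct value should be: exp(t)*log(t + 1) + exp(t)/(t + 1)

Explanation: The exponent -1 on t + 1 was incorrectly written as -2: the term exp(t)/(t + 1) was incorrectly written as exp(t)/(t + 1)**2
The later steps are derived from this incorrect expression, so the error originates in Step 2.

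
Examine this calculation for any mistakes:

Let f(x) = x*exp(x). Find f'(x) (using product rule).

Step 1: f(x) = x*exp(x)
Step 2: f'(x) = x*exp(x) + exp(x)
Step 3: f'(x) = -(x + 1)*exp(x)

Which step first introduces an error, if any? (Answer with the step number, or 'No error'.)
Step 3

Step 3 is incorrect due to a sign flip.
The step shows: -(x + 1)*exp(x)
The correct value should be: (x + 1)*exp(x)

Explanation: The sign of the whole expression was flipped: the term (x + 1)*exp(x) was incorrectly written as -(x + 1)*exp(x)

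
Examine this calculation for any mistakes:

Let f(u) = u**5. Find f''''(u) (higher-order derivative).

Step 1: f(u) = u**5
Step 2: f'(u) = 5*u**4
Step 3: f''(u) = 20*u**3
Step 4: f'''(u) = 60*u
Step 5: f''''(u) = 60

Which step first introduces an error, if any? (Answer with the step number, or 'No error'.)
Step 4

Step 4 is incorrect due to a wrong exponent.
The step shows: 60*u
The correct value should be: 60*u**2

Explanation: The exponent 2 on u was incorrectly written as 1: the term 60*u**2 was incorrectly written as 60*u
The later steps are derived from this incorrect expression, so the error originates in Step 4.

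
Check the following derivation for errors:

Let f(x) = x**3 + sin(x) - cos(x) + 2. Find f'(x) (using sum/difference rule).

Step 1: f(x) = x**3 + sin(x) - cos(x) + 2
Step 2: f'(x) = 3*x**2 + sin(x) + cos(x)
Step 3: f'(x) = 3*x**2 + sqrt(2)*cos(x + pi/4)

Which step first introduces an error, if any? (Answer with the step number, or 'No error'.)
Step 3

Step 3 is incorrect due to a wrong trig function.
The step shows: 3*x**2 + sqrt(2)*cos(x + pi/4)
The correct value should be: 3*x**2 + sqrt(2)*sin(x + pi/4)

Explanation: sin(x + pi/4) was incorrectly written as cos(x + pi/4): the term sqrt(2)*sin(x + pi/4) was incorrectly written as sqrt(2)*cos(x + pi/4)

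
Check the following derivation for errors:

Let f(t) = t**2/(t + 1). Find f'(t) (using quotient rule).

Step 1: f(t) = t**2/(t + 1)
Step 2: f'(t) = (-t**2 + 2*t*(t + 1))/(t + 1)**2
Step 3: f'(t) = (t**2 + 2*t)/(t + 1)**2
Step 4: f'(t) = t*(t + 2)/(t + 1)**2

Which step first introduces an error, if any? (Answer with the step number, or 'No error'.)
No error

All steps in this derivation are correct.
The final answer f'(t) = t*(t + 2)/(t + 1)**2 is valid.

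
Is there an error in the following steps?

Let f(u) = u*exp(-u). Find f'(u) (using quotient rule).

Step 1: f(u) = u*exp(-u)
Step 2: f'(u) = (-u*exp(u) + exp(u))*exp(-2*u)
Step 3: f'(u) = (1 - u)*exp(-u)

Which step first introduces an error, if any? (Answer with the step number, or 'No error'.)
No error

All steps in this derivation are correct.
The final answer f'(u) = (1 - u)*exp(-u) is valid.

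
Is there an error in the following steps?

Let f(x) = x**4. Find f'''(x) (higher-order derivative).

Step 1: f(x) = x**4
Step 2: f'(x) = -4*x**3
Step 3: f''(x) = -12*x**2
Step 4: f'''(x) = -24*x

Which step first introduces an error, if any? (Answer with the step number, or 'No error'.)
Step 2

Step 2 is incorrect due to a sign flip.
The step shows: -4*x**3
The correct value should be: 4*x**3

Explanation: The sign of the whole expression was flipped: the term 4*x**3 was incorrectly written as -4*x**3
The later steps are derived from this incorrect expression, so the error originates in Step 2.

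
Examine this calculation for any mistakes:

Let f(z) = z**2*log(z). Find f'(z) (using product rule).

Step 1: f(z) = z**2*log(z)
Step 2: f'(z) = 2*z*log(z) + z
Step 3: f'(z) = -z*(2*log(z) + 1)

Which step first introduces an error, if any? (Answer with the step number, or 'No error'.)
Step 3

Step 3 is incorrect due to a sign flip.
The step shows: -z*(2*log(z) + 1)
The correct value should be: z*(2*log(z) + 1)

Explanation: The sign of the whole expression was flipped: the term z*(2*log(z) + 1) was incorrectly written as -z*(2*log(z) + 1)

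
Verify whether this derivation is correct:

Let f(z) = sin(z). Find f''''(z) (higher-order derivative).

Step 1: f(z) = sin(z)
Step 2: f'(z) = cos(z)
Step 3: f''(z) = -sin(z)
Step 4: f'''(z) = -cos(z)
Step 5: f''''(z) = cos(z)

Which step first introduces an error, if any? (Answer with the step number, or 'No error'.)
Step 5

Step 5 is incorrect due to a wrong trig function.
The step shows: cos(z)
The correct value should be: sin(z)

Explanation: sin(z) was incorrectly written as cos(z): the term sin(z) was incorrectly written as cos(z)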